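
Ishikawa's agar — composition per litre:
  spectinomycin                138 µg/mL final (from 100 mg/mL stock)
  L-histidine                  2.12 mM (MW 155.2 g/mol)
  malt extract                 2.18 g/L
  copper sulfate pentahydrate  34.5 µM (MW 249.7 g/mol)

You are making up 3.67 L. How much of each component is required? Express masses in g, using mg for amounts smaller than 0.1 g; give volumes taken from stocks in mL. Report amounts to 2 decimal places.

Working volume: 3.67 L.
spectinomycin: dilute stock: 138 µg/mL × 3670 mL ÷ 100000 µg/mL = 5.06 mL
L-histidine: 2.12 mmol/L × 155.2 g/mol × 3.67 L ÷ 1000 = 1.21 g
malt extract: 2.18 g/L × 3.67 L = 8.00 g
copper sulfate pentahydrate: 34.5 µmol/L × 249.7 g/mol × 3.67 L ÷ 1000 = 31.62 mg

spectinomycin 5.06 mL; L-histidine 1.21 g; malt extract 8.00 g; copper sulfate pentahydrate 31.62 mg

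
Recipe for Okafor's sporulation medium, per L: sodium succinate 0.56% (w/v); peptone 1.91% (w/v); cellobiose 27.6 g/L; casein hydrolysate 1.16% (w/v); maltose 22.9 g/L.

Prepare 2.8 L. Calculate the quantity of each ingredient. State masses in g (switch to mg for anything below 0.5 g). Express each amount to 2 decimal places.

Working volume: 2.8 L.
sodium succinate: 0.56 g per 100 mL × 2800 mL ÷ 100 = 15.68 g
peptone: 1.91 g per 100 mL × 2800 mL ÷ 100 = 53.48 g
cellobiose: 27.6 g/L × 2.8 L = 77.28 g
casein hydrolysate: 1.16% w/v = 11.6 g/L → 11.6 × 2.8 L = 32.48 g
maltose: 22.9 g/L × 2.8 L = 64.12 g

sodium succinate 15.68 g; peptone 53.48 g; cellobiose 77.28 g; casein hydrolysate 32.48 g; maltose 64.12 g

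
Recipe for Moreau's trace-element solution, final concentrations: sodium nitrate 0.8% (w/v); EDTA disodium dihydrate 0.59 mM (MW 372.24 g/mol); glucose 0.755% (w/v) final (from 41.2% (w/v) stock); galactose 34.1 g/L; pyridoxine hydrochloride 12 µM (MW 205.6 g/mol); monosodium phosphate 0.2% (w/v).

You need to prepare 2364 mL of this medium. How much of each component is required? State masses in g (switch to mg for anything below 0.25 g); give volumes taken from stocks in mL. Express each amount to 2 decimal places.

Scale factor relative to 1 L: 2.364.
sodium nitrate: 0.8% w/v = 8 g/L → 8 × 2.364 L = 18.91 g
EDTA disodium dihydrate: 0.59 mmol/L × 372.24 g/mol × 2.364 L ÷ 1000 = 0.52 g
glucose: dilute stock: 0.755% ÷ 41.2% × 2364 mL = 43.32 mL
galactose: 34.1 g/L × 2.364 L = 80.61 g
pyridoxine hydrochloride: 12 µmol/L × 205.6 g/mol × 2.364 L ÷ 1000 = 5.83 mg
monosodium phosphate: 0.2 g per 100 mL × 2364 mL ÷ 100 = 4.73 g

sodium nitrate 18.91 g; EDTA disodium dihydrate 0.52 g; glucose 43.32 mL; galactose 80.61 g; pyridoxine hydrochloride 5.83 mg; monosodium phosphate 4.73 g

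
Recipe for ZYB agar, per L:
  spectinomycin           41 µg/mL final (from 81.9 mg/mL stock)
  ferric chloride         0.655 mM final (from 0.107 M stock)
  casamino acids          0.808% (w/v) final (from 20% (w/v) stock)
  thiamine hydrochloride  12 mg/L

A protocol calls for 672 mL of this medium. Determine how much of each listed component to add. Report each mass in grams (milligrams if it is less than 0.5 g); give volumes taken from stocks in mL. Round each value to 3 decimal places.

Target volume = 672 mL = 0.672 L.
spectinomycin: C1V1 = C2V2 → 41 µg/mL × 672 mL ÷ 81900 µg/mL = 0.336 mL
ferric chloride: V = C2·V2/C1 = 0.655 mM × 672 mL ÷ 107 mM = 4.114 mL
casamino acids: C1V1 = C2V2 → 0.808% ÷ 20% × 672 mL = 27.149 mL
thiamine hydrochloride: 12 mg/L × 0.672 L = 8.064 mg

spectinomycin 0.336 mL; ferric chloride 4.114 mL; casamino acids 27.149 mL; thiamine hydrochloride 8.064 mg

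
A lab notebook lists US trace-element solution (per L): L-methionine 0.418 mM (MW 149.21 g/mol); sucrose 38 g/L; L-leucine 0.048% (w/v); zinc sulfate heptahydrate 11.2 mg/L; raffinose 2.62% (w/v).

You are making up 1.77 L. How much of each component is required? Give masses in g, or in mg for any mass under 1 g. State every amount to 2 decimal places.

L-methionine 110.39 mg; sucrose 67.26 g; L-leucine 849.60 mg; zinc sulfate heptahydrate 19.82 mg; raffinose 46.37 g

Scale factor relative to 1 L: 1.77.
L-methionine: 0.418 mmol/L × 149.21 mg/mmol × 1.77 L = 110.39 mg
sucrose: 38 g/L × 1.77 L = 67.26 g
L-leucine: 0.048% w/v = 0.48 g/L → 0.48 × 1.77 L = 0.8496 g = 849.60 mg
zinc sulfate heptahydrate: 11.2 mg/L × 1.77 L = 19.82 mg
raffinose: 2.62% w/v = 26.2 g/L → 26.2 × 1.77 L = 46.37 g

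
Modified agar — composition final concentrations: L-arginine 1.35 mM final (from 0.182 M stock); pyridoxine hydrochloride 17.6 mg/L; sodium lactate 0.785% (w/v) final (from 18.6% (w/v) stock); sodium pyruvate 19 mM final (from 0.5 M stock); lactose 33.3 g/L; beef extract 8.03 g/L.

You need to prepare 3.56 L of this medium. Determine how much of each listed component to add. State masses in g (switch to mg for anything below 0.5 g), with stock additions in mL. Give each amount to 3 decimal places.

L-arginine 26.407 mL; pyridoxine hydrochloride 62.656 mg; sodium lactate 150.247 mL; sodium pyruvate 135.280 mL; lactose 118.548 g; beef extract 28.587 g

Working volume: 3.56 L.
L-arginine: V = C2·V2/C1 = 1.35 mM × 3560 mL ÷ 182 mM = 26.407 mL
pyridoxine hydrochloride: 17.6 mg/L × 3.56 L = 62.656 mg
sodium lactate: dilute stock: 0.785% ÷ 18.6% × 3560 mL = 150.247 mL
sodium pyruvate: C1V1 = C2V2 → 19 mM × 3560 mL ÷ 500 mM = 135.280 mL
lactose: 33.3 g/L × 3.56 L = 118.548 g
beef extract: 8.03 g/L × 3.56 L = 28.587 g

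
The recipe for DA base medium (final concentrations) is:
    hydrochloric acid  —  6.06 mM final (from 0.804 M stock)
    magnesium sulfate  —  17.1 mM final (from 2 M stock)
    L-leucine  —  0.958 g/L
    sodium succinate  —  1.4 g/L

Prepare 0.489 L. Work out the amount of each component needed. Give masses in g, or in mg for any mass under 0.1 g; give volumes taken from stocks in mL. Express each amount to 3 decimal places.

hydrochloric acid 3.686 mL; magnesium sulfate 4.181 mL; L-leucine 0.468 g; sodium succinate 0.685 g

Working volume: 0.489 L.
hydrochloric acid: C1V1 = C2V2 → 6.06 mM × 489 mL ÷ 804 mM = 3.686 mL
magnesium sulfate: C1V1 = C2V2 → 17.1 mM × 489 mL ÷ 2000 mM = 4.181 mL
L-leucine: 0.958 g/L × 0.489 L = 0.468 g
sodium succinate: 1.4 g/L × 0.489 L = 0.685 g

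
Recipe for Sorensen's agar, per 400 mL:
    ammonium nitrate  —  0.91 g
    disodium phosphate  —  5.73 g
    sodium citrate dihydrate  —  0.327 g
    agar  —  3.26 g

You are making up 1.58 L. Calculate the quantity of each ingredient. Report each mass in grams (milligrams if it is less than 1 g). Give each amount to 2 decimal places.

ammonium nitrate 3.59 g; disodium phosphate 22.63 g; sodium citrate dihydrate 1.29 g; agar 12.88 g

Scale factor = 1580 mL / 400 mL = 3.95.
ammonium nitrate: 0.91 g × (1580 mL / 400 mL) = 3.59 g
disodium phosphate: 5.73 g × (1580 mL / 400 mL) = 22.63 g
sodium citrate dihydrate: 0.327 g × (1580 mL / 400 mL) = 1.29 g
agar: 3.26 g × (1580 mL / 400 mL) = 12.88 g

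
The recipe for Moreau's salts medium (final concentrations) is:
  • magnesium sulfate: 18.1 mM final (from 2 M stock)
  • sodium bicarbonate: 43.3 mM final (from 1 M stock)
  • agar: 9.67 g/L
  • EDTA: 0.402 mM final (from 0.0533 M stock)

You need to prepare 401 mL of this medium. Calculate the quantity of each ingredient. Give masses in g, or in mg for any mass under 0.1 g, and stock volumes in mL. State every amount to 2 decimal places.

magnesium sulfate 3.63 mL; sodium bicarbonate 17.36 mL; agar 3.88 g; EDTA 3.02 mL

Target volume = 401 mL = 0.401 L.
magnesium sulfate: dilute stock: 18.1 mM × 401 mL ÷ 2000 mM = 3.63 mL
sodium bicarbonate: V = C2·V2/C1 = 43.3 mM × 401 mL ÷ 1000 mM = 17.36 mL
agar: 9.67 g/L × 0.401 L = 3.88 g
EDTA: C1V1 = C2V2 → 0.402 mM × 401 mL ÷ 53.3 mM = 3.02 mL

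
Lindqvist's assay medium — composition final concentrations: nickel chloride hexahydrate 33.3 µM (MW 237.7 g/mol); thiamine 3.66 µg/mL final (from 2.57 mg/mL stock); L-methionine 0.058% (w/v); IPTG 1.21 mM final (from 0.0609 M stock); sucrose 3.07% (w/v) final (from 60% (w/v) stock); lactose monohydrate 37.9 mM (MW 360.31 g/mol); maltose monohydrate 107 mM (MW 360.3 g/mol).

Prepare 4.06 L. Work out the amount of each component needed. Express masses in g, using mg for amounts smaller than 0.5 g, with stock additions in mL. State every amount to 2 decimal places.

Scale factor relative to 1 L: 4.06.
nickel chloride hexahydrate: 33.3 µmol/L × 237.7 g/mol × 4.06 L ÷ 1000 = 32.14 mg
thiamine: V = C2·V2/C1 = 3.66 µg/mL × 4060 mL ÷ 2570 µg/mL = 5.78 mL
L-methionine: 0.058 g per 100 mL × 4060 mL ÷ 100 = 2.35 g
IPTG: dilute stock: 1.21 mM × 4060 mL ÷ 60.9 mM = 80.67 mL
sucrose: dilute stock: 3.07% ÷ 60% × 4060 mL = 207.74 mL
lactose monohydrate: 37.9 mmol/L × 360.31 g/mol × 4.06 L ÷ 1000 = 55.44 g
maltose monohydrate: 107 mmol/L × 360.3 g/mol × 4.06 L ÷ 1000 = 156.52 g

nickel chloride hexahydrate 32.14 mg; thiamine 5.78 mL; L-methionine 2.35 g; IPTG 80.67 mL; sucrose 207.74 mL; lactose monohydrate 55.44 g; maltose monohydrate 156.52 g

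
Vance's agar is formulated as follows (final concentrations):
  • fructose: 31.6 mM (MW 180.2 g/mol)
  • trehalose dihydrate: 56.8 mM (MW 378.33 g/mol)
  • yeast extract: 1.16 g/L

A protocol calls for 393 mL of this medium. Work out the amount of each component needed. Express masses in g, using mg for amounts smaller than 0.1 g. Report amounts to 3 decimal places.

fructose 2.238 g; trehalose dihydrate 8.445 g; yeast extract 0.456 g

Scale factor relative to 1 L: 0.393.
fructose: 31.6 mmol/L × 180.2 g/mol × 0.393 L ÷ 1000 = 2.238 g
trehalose dihydrate: 56.8 mmol/L × 378.33 g/mol × 0.393 L ÷ 1000 = 8.445 g
yeast extract: 1.16 g/L × 0.393 L = 0.456 g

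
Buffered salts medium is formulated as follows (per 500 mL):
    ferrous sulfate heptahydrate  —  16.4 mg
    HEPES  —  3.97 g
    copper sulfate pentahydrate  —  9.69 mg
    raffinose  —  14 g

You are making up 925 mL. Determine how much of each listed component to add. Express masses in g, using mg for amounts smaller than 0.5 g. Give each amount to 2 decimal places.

Scale factor = 925 mL / 500 mL = 1.85.
ferrous sulfate heptahydrate: 16.4 mg × (925 mL / 500 mL) = 30.34 mg
HEPES: 3.97 g × (925 mL / 500 mL) = 7.34 g
copper sulfate pentahydrate: 9.69 mg × (925 mL / 500 mL) = 17.93 mg
raffinose: 14 g × (925 mL / 500 mL) = 25.90 g

ferrous sulfate heptahydrate 30.34 mg; HEPES 7.34 g; copper sulfate pentahydrate 17.93 mg; raffinose 25.90 g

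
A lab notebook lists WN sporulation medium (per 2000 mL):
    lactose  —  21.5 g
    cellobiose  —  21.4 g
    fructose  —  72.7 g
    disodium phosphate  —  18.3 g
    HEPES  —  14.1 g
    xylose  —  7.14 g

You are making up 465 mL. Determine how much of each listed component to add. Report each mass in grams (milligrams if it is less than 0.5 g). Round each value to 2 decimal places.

Ratio of target to recipe volume: 465 / 2000 = 0.2325.
lactose: 21.5 g × (465 mL / 2000 mL) = 5.00 g
cellobiose: 21.4 g × (465 mL / 2000 mL) = 4.98 g
fructose: 72.7 g × (465 mL / 2000 mL) = 16.90 g
disodium phosphate: 18.3 g × (465 mL / 2000 mL) = 4.25 g
HEPES: 14.1 g × (465 mL / 2000 mL) = 3.28 g
xylose: 7.14 g × (465 mL / 2000 mL) = 1.66 g

lactose 5.00 g; cellobiose 4.98 g; fructose 16.90 g; disodium phosphate 4.25 g; HEPES 3.28 g; xylose 1.66 g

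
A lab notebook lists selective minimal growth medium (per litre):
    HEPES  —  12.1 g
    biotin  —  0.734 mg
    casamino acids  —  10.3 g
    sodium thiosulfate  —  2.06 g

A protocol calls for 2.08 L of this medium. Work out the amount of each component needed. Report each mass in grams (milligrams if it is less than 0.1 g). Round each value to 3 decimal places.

Scale factor = 2080 mL / 1000 mL = 2.08.
HEPES: 12.1 g × (2080 mL / 1000 mL) = 25.168 g
biotin: 0.734 mg × (2080 mL / 1000 mL) = 1.527 mg
casamino acids: 10.3 g × (2080 mL / 1000 mL) = 21.424 g
sodium thiosulfate: 2.06 g × (2080 mL / 1000 mL) = 4.285 g

HEPES 25.168 g; biotin 1.527 mg; casamino acids 21.424 g; sodium thiosulfate 4.285 g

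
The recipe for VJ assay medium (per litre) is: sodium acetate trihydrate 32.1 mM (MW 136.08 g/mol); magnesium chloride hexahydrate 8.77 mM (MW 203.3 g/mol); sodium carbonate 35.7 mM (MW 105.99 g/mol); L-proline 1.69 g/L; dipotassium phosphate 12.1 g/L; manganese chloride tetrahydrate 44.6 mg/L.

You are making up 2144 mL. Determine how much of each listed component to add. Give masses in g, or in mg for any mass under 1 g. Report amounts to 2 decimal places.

Working volume: 2144 mL = 2.144 L.
sodium acetate trihydrate: 32.1 mmol/L × 136.08 g/mol × 2.144 L ÷ 1000 = 9.37 g
magnesium chloride hexahydrate: 8.77 mmol/L × 203.3 g/mol × 2.144 L ÷ 1000 = 3.82 g
sodium carbonate: 35.7 mmol/L × 105.99 g/mol × 2.144 L ÷ 1000 = 8.11 g
L-proline: 1.69 g/L × 2.144 L = 3.62 g
dipotassium phosphate: 12.1 g/L × 2.144 L = 25.94 g
manganese chloride tetrahydrate: 44.6 mg/L × 2.144 L = 95.62 mg

sodium acetate trihydrate 9.37 g; magnesium chloride hexahydrate 3.82 g; sodium carbonate 8.11 g; L-proline 3.62 g; dipotassium phosphate 25.94 g; manganese chloride tetrahydrate 95.62 mg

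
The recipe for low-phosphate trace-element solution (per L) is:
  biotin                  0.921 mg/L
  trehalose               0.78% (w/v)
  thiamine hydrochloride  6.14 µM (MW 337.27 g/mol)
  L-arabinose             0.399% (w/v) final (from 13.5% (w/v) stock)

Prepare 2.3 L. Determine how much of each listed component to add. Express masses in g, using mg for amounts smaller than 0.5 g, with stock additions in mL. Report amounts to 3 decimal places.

Working volume: 2.3 L.
biotin: 0.921 mg/L × 2.3 L = 2.118 mg
trehalose: 0.78 g per 100 mL × 2300 mL ÷ 100 = 17.940 g
thiamine hydrochloride: 6.14 µmol/L × 337.27 g/mol × 2.3 L ÷ 1000 = 4.763 mg
L-arabinose: V = C2·V2/C1 = 0.399% ÷ 13.5% × 2300 mL = 67.978 mL

biotin 2.118 mg; trehalose 17.940 g; thiamine hydrochloride 4.763 mg; L-arabinose 67.978 mL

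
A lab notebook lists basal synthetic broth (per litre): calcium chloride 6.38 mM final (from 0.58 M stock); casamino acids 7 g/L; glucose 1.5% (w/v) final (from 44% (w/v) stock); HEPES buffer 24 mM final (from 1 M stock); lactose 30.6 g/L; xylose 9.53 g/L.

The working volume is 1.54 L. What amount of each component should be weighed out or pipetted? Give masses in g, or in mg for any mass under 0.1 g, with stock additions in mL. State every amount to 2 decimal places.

calcium chloride 16.94 mL; casamino acids 10.78 g; glucose 52.50 mL; HEPES buffer 36.96 mL; lactose 47.12 g; xylose 14.68 g

Scale factor relative to 1 L: 1.54.
calcium chloride: dilute stock: 6.38 mM × 1540 mL ÷ 580 mM = 16.94 mL
casamino acids: 7 g/L × 1.54 L = 10.78 g
glucose: V = C2·V2/C1 = 1.5% ÷ 44% × 1540 mL = 52.50 mL
HEPES buffer: C1V1 = C2V2 → 24 mM × 1540 mL ÷ 1000 mM = 36.96 mL
lactose: 30.6 g/L × 1.54 L = 47.12 g
xylose: 9.53 g/L × 1.54 L = 14.68 g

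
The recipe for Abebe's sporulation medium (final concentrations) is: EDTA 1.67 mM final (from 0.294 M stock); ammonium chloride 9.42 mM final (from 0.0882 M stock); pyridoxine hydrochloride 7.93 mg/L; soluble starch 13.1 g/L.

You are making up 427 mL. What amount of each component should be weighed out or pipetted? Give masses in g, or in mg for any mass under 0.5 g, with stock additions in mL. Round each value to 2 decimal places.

EDTA 2.43 mL; ammonium chloride 45.60 mL; pyridoxine hydrochloride 3.39 mg; soluble starch 5.59 g

Scale factor relative to 1 L: 0.427.
EDTA: C1V1 = C2V2 → 1.67 mM × 427 mL ÷ 294 mM = 2.43 mL
ammonium chloride: dilute stock: 9.42 mM × 427 mL ÷ 88.2 mM = 45.60 mL
pyridoxine hydrochloride: 7.93 mg/L × 0.427 L = 3.39 mg
soluble starch: 13.1 g/L × 0.427 L = 5.59 g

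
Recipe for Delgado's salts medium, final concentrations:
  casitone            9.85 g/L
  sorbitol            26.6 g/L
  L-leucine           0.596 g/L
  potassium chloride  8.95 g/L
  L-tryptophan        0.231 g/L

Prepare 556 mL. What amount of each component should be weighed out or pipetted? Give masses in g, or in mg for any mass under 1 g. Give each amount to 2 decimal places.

Working volume: 556 mL = 0.556 L.
casitone: 9.85 g/L × 0.556 L = 5.48 g
sorbitol: 26.6 g/L × 0.556 L = 14.79 g
L-leucine: 0.596 g/L × 0.556 L = 0.331376 g = 331.38 mg
potassium chloride: 8.95 g/L × 0.556 L = 4.98 g
L-tryptophan: 0.231 g/L × 0.556 L = 0.128436 g = 128.44 mg

casitone 5.48 g; sorbitol 14.79 g; L-leucine 331.38 mg; potassium chloride 4.98 g; L-tryptophan 128.44 mg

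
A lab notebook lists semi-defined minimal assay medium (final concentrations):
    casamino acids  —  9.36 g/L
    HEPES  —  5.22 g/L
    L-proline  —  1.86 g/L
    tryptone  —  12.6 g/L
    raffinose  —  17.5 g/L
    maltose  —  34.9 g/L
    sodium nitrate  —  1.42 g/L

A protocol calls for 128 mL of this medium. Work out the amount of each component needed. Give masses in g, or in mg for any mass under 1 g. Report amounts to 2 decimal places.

casamino acids 1.20 g; HEPES 668.16 mg; L-proline 238.08 mg; tryptone 1.61 g; raffinose 2.24 g; maltose 4.47 g; sodium nitrate 181.76 mg

Scale factor relative to 1 L: 0.128.
casamino acids: 9.36 g/L × 0.128 L = 1.20 g
HEPES: 5.22 g/L × 0.128 L = 0.66816 g = 668.16 mg
L-proline: 1.86 g/L × 0.128 L = 0.23808 g = 238.08 mg
tryptone: 12.6 g/L × 0.128 L = 1.61 g
raffinose: 17.5 g/L × 0.128 L = 2.24 g
maltose: 34.9 g/L × 0.128 L = 4.47 g
sodium nitrate: 1.42 g/L × 0.128 L = 0.18176 g = 181.76 mg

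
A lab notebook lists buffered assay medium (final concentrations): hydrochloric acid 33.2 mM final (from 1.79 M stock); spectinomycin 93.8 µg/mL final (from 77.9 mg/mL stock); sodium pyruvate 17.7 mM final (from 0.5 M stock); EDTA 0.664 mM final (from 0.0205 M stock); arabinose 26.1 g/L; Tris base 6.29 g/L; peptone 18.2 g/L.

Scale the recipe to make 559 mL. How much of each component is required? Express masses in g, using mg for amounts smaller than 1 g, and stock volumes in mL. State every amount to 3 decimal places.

hydrochloric acid 10.368 mL; spectinomycin 0.673 mL; sodium pyruvate 19.789 mL; EDTA 18.106 mL; arabinose 14.590 g; Tris base 3.516 g; peptone 10.174 g

Scale factor relative to 1 L: 0.559.
hydrochloric acid: dilute stock: 33.2 mM × 559 mL ÷ 1790 mM = 10.368 mL
spectinomycin: dilute stock: 93.8 µg/mL × 559 mL ÷ 77900 µg/mL = 0.673 mL
sodium pyruvate: C1V1 = C2V2 → 17.7 mM × 559 mL ÷ 500 mM = 19.789 mL
EDTA: V = C2·V2/C1 = 0.664 mM × 559 mL ÷ 20.5 mM = 18.106 mL
arabinose: 26.1 g/L × 0.559 L = 14.590 g
Tris base: 6.29 g/L × 0.559 L = 3.516 g
peptone: 18.2 g/L × 0.559 L = 10.174 g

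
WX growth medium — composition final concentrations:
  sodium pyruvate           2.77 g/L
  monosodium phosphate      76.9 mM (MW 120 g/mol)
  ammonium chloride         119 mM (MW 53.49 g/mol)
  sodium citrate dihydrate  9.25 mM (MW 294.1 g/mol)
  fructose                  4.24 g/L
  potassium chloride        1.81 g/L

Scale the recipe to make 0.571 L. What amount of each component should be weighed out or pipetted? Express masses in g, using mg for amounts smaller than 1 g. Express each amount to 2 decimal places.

Working volume: 0.571 L.
sodium pyruvate: 2.77 g/L × 0.571 L = 1.58 g
monosodium phosphate: 76.9 mmol/L × 120 g/mol × 0.571 L ÷ 1000 = 5.27 g
ammonium chloride: 119 mmol/L × 53.49 g/mol × 0.571 L ÷ 1000 = 3.63 g
sodium citrate dihydrate: 9.25 mmol/L × 294.1 g/mol × 0.571 L ÷ 1000 = 1.55 g
fructose: 4.24 g/L × 0.571 L = 2.42 g
potassium chloride: 1.81 g/L × 0.571 L = 1.03 g

sodium pyruvate 1.58 g; monosodium phosphate 5.27 g; ammonium chloride 3.63 g; sodium citrate dihydrate 1.55 g; fructose 2.42 g; potassium chloride 1.03 g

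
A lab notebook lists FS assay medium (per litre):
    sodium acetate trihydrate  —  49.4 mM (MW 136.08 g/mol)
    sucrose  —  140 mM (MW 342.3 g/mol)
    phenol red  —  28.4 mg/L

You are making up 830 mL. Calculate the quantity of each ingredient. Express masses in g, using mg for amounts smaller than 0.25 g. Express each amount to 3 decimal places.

Working volume: 830 mL = 0.83 L.
sodium acetate trihydrate: 49.4 mmol/L × 136.08 g/mol × 0.83 L ÷ 1000 = 5.580 g
sucrose: 140 mmol/L × 342.3 g/mol × 0.83 L ÷ 1000 = 39.775 g
phenol red: 28.4 mg/L × 0.83 L = 23.572 mg

sodium acetate trihydrate 5.580 g; sucrose 39.775 g; phenol red 23.572 mg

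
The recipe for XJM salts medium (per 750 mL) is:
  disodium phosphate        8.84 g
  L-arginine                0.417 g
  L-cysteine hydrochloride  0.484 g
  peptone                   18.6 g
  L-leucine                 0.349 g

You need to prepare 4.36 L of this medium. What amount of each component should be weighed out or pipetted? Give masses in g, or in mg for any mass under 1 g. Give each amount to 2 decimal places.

Scale factor = 4360 mL / 750 mL = 5.81333.
disodium phosphate: 8.84 g × (4360 mL / 750 mL) = 51.39 g
L-arginine: 0.417 g × (4360 mL / 750 mL) = 2.42 g
L-cysteine hydrochloride: 0.484 g × (4360 mL / 750 mL) = 2.81 g
peptone: 18.6 g × (4360 mL / 750 mL) = 108.13 g
L-leucine: 0.349 g × (4360 mL / 750 mL) = 2.03 g

disodium phosphate 51.39 g; L-arginine 2.42 g; L-cysteine hydrochloride 2.81 g; peptone 108.13 g; L-leucine 2.03 g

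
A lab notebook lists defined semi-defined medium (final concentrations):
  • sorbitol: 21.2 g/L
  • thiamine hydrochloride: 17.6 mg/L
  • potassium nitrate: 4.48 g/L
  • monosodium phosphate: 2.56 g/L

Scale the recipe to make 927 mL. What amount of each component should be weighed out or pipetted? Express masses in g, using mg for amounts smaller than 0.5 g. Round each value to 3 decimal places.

sorbitol 19.652 g; thiamine hydrochloride 16.315 mg; potassium nitrate 4.153 g; monosodium phosphate 2.373 g

Working volume: 927 mL = 0.927 L.
sorbitol: 21.2 g/L × 0.927 L = 19.652 g
thiamine hydrochloride: 17.6 mg/L × 0.927 L = 16.315 mg
potassium nitrate: 4.48 g/L × 0.927 L = 4.153 g
monosodium phosphate: 2.56 g/L × 0.927 L = 2.373 g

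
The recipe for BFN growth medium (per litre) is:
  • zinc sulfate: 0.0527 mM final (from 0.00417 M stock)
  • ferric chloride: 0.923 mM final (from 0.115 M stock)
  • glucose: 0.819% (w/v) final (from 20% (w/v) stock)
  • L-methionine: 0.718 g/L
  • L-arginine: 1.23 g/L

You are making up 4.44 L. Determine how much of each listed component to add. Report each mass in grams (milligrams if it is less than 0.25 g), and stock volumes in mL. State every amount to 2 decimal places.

Working volume: 4.44 L.
zinc sulfate: V = C2·V2/C1 = 0.0527 mM × 4440 mL ÷ 4.17 mM = 56.11 mL
ferric chloride: C1V1 = C2V2 → 0.923 mM × 4440 mL ÷ 115 mM = 35.64 mL
glucose: C1V1 = C2V2 → 0.819% ÷ 20% × 4440 mL = 181.82 mL
L-methionine: 0.718 g/L × 4.44 L = 3.19 g
L-arginine: 1.23 g/L × 4.44 L = 5.46 g

zinc sulfate 56.11 mL; ferric chloride 35.64 mL; glucose 181.82 mL; L-methionine 3.19 g; L-arginine 5.46 g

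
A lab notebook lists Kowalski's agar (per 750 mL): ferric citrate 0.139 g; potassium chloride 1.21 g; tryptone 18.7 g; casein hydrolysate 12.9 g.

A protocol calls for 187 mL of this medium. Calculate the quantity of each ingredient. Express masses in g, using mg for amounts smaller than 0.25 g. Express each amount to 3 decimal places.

Scale factor = 187 mL / 750 mL = 0.249333.
ferric citrate: 0.139 g × (187 mL / 750 mL) = 0.0346573 g = 34.657 mg
potassium chloride: 1.21 g × (187 mL / 750 mL) = 0.302 g
tryptone: 18.7 g × (187 mL / 750 mL) = 4.663 g
casein hydrolysate: 12.9 g × (187 mL / 750 mL) = 3.216 g

ferric citrate 34.657 mg; potassium chloride 0.302 g; tryptone 4.663 g; casein hydrolysate 3.216 g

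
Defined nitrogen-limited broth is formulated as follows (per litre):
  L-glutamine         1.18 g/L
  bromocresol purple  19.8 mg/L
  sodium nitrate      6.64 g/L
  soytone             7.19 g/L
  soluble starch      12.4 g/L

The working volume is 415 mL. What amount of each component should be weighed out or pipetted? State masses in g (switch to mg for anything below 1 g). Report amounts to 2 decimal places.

L-glutamine 489.70 mg; bromocresol purple 8.22 mg; sodium nitrate 2.76 g; soytone 2.98 g; soluble starch 5.15 g

Target volume = 415 mL = 0.415 L.
L-glutamine: 1.18 g/L × 0.415 L = 0.4897 g = 489.70 mg
bromocresol purple: 19.8 mg/L × 0.415 L = 8.22 mg
sodium nitrate: 6.64 g/L × 0.415 L = 2.76 g
soytone: 7.19 g/L × 0.415 L = 2.98 g
soluble starch: 12.4 g/L × 0.415 L = 5.15 g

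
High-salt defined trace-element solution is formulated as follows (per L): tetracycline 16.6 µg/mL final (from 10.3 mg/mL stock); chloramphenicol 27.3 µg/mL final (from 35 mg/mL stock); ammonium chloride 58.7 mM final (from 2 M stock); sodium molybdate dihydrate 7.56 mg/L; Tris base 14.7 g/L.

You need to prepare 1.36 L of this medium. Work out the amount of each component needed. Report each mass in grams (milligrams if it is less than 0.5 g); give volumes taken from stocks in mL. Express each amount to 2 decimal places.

tetracycline 2.19 mL; chloramphenicol 1.06 mL; ammonium chloride 39.92 mL; sodium molybdate dihydrate 10.28 mg; Tris base 19.99 g

Working volume: 1.36 L.
tetracycline: V = C2·V2/C1 = 16.6 µg/mL × 1360 mL ÷ 10300 µg/mL = 2.19 mL
chloramphenicol: dilute stock: 27.3 µg/mL × 1360 mL ÷ 35000 µg/mL = 1.06 mL
ammonium chloride: C1V1 = C2V2 → 58.7 mM × 1360 mL ÷ 2000 mM = 39.92 mL
sodium molybdate dihydrate: 7.56 mg/L × 1.36 L = 10.28 mg
Tris base: 14.7 g/L × 1.36 L = 19.99 g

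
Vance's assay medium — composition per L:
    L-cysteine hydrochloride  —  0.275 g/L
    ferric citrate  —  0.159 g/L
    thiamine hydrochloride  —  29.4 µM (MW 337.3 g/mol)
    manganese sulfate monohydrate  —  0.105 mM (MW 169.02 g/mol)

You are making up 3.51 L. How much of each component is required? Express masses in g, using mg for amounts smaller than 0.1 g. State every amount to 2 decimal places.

Working volume: 3.51 L.
L-cysteine hydrochloride: 0.275 g/L × 3.51 L = 0.97 g
ferric citrate: 0.159 g/L × 3.51 L = 0.56 g
thiamine hydrochloride: 29.4 µmol/L × 337.3 g/mol × 3.51 L ÷ 1000 = 34.81 mg
manganese sulfate monohydrate: 0.105 mmol/L × 169.02 mg/mmol × 3.51 L = 62.29 mg

L-cysteine hydrochloride 0.97 g; ferric citrate 0.56 g; thiamine hydrochloride 34.81 mg; manganese sulfate monohydrate 62.29 mg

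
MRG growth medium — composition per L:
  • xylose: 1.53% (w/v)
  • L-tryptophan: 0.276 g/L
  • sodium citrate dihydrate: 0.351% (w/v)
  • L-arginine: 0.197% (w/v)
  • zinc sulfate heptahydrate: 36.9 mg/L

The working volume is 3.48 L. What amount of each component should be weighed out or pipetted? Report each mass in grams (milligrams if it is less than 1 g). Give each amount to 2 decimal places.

Scale factor relative to 1 L: 3.48.
xylose: 1.53 g per 100 mL × 3480 mL ÷ 100 = 53.24 g
L-tryptophan: 0.276 g/L × 3.48 L = 0.96048 g = 960.48 mg
sodium citrate dihydrate: 0.351% w/v = 3.51 g/L → 3.51 × 3.48 L = 12.21 g
L-arginine: 0.197% w/v = 1.97 g/L → 1.97 × 3.48 L = 6.86 g
zinc sulfate heptahydrate: 36.9 mg/L × 3.48 L = 128.41 mg

xylose 53.24 g; L-tryptophan 960.48 mg; sodium citrate dihydrate 12.21 g; L-arginine 6.86 g; zinc sulfate heptahydrate 128.41 mg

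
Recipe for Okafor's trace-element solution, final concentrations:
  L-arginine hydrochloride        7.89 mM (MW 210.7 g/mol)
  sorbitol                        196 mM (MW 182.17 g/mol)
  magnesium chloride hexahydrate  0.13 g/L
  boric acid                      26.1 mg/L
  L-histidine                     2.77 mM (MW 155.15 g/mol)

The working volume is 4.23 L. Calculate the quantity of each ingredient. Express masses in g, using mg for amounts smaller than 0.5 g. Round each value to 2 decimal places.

Scale factor relative to 1 L: 4.23.
L-arginine hydrochloride: 7.89 mmol/L × 210.7 g/mol × 4.23 L ÷ 1000 = 7.03 g
sorbitol: 196 mmol/L × 182.17 g/mol × 4.23 L ÷ 1000 = 151.03 g
magnesium chloride hexahydrate: 0.13 g/L × 4.23 L = 0.55 g
boric acid: 26.1 mg/L × 4.23 L = 110.40 mg
L-histidine: 2.77 mmol/L × 155.15 g/mol × 4.23 L ÷ 1000 = 1.82 g

L-arginine hydrochloride 7.03 g; sorbitol 151.03 g; magnesium chloride hexahydrate 0.55 g; boric acid 110.40 mg; L-histidine 1.82 g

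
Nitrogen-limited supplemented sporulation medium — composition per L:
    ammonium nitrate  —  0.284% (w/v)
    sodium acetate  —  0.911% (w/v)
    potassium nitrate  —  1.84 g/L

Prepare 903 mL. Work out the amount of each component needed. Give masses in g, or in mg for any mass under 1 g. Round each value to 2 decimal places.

Target volume = 903 mL = 0.903 L.
ammonium nitrate: 0.284 g per 100 mL × 903 mL ÷ 100 = 2.56 g
sodium acetate: 0.911% w/v = 9.11 g/L → 9.11 × 0.903 L = 8.23 g
potassium nitrate: 1.84 g/L × 0.903 L = 1.66 g

ammonium nitrate 2.56 g; sodium acetate 8.23 g; potassium nitrate 1.66 g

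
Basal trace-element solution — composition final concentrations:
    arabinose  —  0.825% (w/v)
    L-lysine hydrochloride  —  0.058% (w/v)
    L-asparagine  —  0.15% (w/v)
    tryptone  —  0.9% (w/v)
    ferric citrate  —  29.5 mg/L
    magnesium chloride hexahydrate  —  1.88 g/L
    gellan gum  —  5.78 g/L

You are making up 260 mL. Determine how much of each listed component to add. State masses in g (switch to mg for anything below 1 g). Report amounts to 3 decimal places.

Scale factor relative to 1 L: 0.26.
arabinose: 0.825% w/v = 8.25 g/L → 8.25 × 0.26 L = 2.145 g
L-lysine hydrochloride: 0.058% w/v = 0.58 g/L → 0.58 × 0.26 L = 0.1508 g = 150.800 mg
L-asparagine: 0.15 g per 100 mL × 260 mL ÷ 100 = 0.39 g = 390.000 mg
tryptone: 0.9 g per 100 mL × 260 mL ÷ 100 = 2.340 g
ferric citrate: 29.5 mg/L × 0.26 L = 7.670 mg
magnesium chloride hexahydrate: 1.88 g/L × 0.26 L = 0.4888 g = 488.800 mg
gellan gum: 5.78 g/L × 0.26 L = 1.503 g

arabinose 2.145 g; L-lysine hydrochloride 150.800 mg; L-asparagine 390.000 mg; tryptone 2.340 g; ferric citrate 7.670 mg; magnesium chloride hexahydrate 488.800 mg; gellan gum 1.503 g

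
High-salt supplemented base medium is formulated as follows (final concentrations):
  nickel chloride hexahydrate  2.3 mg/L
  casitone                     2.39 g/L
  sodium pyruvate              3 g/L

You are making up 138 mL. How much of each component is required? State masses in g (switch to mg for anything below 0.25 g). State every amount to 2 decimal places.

Target volume = 138 mL = 0.138 L.
nickel chloride hexahydrate: 2.3 mg/L × 0.138 L = 0.32 mg
casitone: 2.39 g/L × 0.138 L = 0.33 g
sodium pyruvate: 3 g/L × 0.138 L = 0.41 g

nickel chloride hexahydrate 0.32 mg; casitone 0.33 g; sodium pyruvate 0.41 g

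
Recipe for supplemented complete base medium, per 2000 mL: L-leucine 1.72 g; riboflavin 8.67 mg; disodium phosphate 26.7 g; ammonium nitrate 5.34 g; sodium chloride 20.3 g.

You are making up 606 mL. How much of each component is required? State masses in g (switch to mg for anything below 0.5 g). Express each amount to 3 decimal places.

L-leucine 0.521 g; riboflavin 2.627 mg; disodium phosphate 8.090 g; ammonium nitrate 1.618 g; sodium chloride 6.151 g

Scale factor = 606 mL / 2000 mL = 0.303.
L-leucine: 1.72 g × (606 mL / 2000 mL) = 0.521 g
riboflavin: 8.67 mg × (606 mL / 2000 mL) = 2.627 mg
disodium phosphate: 26.7 g × (606 mL / 2000 mL) = 8.090 g
ammonium nitrate: 5.34 g × (606 mL / 2000 mL) = 1.618 g
sodium chloride: 20.3 g × (606 mL / 2000 mL) = 6.151 g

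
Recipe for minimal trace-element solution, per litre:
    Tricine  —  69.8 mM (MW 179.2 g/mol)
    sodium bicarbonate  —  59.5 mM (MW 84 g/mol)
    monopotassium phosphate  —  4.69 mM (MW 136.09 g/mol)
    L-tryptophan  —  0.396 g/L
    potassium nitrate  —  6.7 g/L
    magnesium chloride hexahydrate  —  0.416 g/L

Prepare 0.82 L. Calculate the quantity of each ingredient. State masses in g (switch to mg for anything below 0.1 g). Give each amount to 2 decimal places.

Scale factor relative to 1 L: 0.82.
Tricine: 69.8 mmol/L × 179.2 g/mol × 0.82 L ÷ 1000 = 10.26 g
sodium bicarbonate: 59.5 mmol/L × 84 g/mol × 0.82 L ÷ 1000 = 4.10 g
monopotassium phosphate: 4.69 mmol/L × 136.09 g/mol × 0.82 L ÷ 1000 = 0.52 g
L-tryptophan: 0.396 g/L × 0.82 L = 0.32 g
potassium nitrate: 6.7 g/L × 0.82 L = 5.49 g
magnesium chloride hexahydrate: 0.416 g/L × 0.82 L = 0.34 g

Tricine 10.26 g; sodium bicarbonate 4.10 g; monopotassium phosphate 0.52 g; L-tryptophan 0.32 g; potassium nitrate 5.49 g; magnesium chloride hexahydrate 0.34 g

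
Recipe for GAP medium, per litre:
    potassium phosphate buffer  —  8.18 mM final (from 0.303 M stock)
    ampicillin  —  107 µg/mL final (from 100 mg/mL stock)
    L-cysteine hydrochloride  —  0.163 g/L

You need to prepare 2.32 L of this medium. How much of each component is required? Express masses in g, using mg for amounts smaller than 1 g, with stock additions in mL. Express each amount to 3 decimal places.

Scale factor relative to 1 L: 2.32.
potassium phosphate buffer: C1V1 = C2V2 → 8.18 mM × 2320 mL ÷ 303 mM = 62.632 mL
ampicillin: V = C2·V2/C1 = 107 µg/mL × 2320 mL ÷ 100000 µg/mL = 2.482 mL
L-cysteine hydrochloride: 0.163 g/L × 2.32 L = 0.37816 g = 378.160 mg

potassium phosphate buffer 62.632 mL; ampicillin 2.482 mL; L-cysteine hydrochloride 378.160 mg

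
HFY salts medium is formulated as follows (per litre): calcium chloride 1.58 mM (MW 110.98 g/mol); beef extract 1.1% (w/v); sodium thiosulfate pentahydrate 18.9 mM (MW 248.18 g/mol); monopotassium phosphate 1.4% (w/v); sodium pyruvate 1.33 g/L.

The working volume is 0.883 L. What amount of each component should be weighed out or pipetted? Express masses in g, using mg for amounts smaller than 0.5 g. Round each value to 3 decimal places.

calcium chloride 154.833 mg; beef extract 9.713 g; sodium thiosulfate pentahydrate 4.142 g; monopotassium phosphate 12.362 g; sodium pyruvate 1.174 g

Working volume: 0.883 L.
calcium chloride: 1.58 mmol/L × 110.98 mg/mmol × 0.883 L = 154.833 mg
beef extract: 1.1% w/v = 11 g/L → 11 × 0.883 L = 9.713 g
sodium thiosulfate pentahydrate: 18.9 mmol/L × 248.18 g/mol × 0.883 L ÷ 1000 = 4.142 g
monopotassium phosphate: 1.4 g per 100 mL × 883 mL ÷ 100 = 12.362 g
sodium pyruvate: 1.33 g/L × 0.883 L = 1.174 g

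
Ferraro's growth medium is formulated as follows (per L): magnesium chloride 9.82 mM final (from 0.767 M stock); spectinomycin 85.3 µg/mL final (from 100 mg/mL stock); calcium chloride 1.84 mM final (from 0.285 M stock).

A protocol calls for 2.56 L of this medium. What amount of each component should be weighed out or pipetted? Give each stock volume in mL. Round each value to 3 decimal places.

magnesium chloride 32.776 mL; spectinomycin 2.184 mL; calcium chloride 16.528 mL

Scale factor relative to 1 L: 2.56.
magnesium chloride: V = C2·V2/C1 = 9.82 mM × 2560 mL ÷ 767 mM = 32.776 mL
spectinomycin: C1V1 = C2V2 → 85.3 µg/mL × 2560 mL ÷ 100000 µg/mL = 2.184 mL
calcium chloride: dilute stock: 1.84 mM × 2560 mL ÷ 285 mM = 16.528 mL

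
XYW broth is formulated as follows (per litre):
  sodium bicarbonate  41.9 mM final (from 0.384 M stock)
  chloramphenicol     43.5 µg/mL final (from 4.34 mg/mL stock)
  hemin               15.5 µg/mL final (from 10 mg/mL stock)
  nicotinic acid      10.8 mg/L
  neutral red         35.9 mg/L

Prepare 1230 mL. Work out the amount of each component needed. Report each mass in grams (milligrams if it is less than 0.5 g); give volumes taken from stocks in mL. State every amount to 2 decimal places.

Working volume: 1230 mL = 1.23 L.
sodium bicarbonate: V = C2·V2/C1 = 41.9 mM × 1230 mL ÷ 384 mM = 134.21 mL
chloramphenicol: V = C2·V2/C1 = 43.5 µg/mL × 1230 mL ÷ 4340 µg/mL = 12.33 mL
hemin: C1V1 = C2V2 → 15.5 µg/mL × 1230 mL ÷ 10000 µg/mL = 1.91 mL
nicotinic acid: 10.8 mg/L × 1.23 L = 13.28 mg
neutral red: 35.9 mg/L × 1.23 L = 44.16 mg

sodium bicarbonate 134.21 mL; chloramphenicol 12.33 mL; hemin 1.91 mL; nicotinic acid 13.28 mg; neutral red 44.16 mg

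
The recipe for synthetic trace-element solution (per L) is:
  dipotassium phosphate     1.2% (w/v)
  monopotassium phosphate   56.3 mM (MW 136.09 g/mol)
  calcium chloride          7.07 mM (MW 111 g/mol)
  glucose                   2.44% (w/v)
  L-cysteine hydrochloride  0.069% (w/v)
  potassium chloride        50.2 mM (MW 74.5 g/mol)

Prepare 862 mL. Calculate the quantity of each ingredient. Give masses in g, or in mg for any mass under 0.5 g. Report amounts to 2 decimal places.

Working volume: 862 mL = 0.862 L.
dipotassium phosphate: 1.2 g per 100 mL × 862 mL ÷ 100 = 10.34 g
monopotassium phosphate: 56.3 mmol/L × 136.09 g/mol × 0.862 L ÷ 1000 = 6.60 g
calcium chloride: 7.07 mmol/L × 111 g/mol × 0.862 L ÷ 1000 = 0.68 g
glucose: 2.44% w/v = 24.4 g/L → 24.4 × 0.862 L = 21.03 g
L-cysteine hydrochloride: 0.069% w/v = 0.69 g/L → 0.69 × 0.862 L = 0.59 g
potassium chloride: 50.2 mmol/L × 74.5 g/mol × 0.862 L ÷ 1000 = 3.22 g

dipotassium phosphate 10.34 g; monopotassium phosphate 6.60 g; calcium chloride 0.68 g; glucose 21.03 g; L-cysteine hydrochloride 0.59 g; potassium chloride 3.22 g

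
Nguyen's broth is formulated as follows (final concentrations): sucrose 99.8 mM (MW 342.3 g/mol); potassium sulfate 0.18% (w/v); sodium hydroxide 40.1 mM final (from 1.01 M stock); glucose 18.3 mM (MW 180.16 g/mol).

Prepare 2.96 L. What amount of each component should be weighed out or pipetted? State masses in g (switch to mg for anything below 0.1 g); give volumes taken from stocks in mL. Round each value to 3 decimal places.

Working volume: 2.96 L.
sucrose: 99.8 mmol/L × 342.3 g/mol × 2.96 L ÷ 1000 = 101.118 g
potassium sulfate: 0.18 g per 100 mL × 2960 mL ÷ 100 = 5.328 g
sodium hydroxide: dilute stock: 40.1 mM × 2960 mL ÷ 1010 mM = 117.521 mL
glucose: 18.3 mmol/L × 180.16 g/mol × 2.96 L ÷ 1000 = 9.759 g

sucrose 101.118 g; potassium sulfate 5.328 g; sodium hydroxide 117.521 mL; glucose 9.759 g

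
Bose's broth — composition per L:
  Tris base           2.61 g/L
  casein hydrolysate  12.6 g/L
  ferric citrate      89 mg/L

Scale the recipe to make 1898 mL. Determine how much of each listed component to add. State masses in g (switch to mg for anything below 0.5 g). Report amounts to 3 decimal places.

Target volume = 1898 mL = 1.898 L.
Tris base: 2.61 g/L × 1.898 L = 4.954 g
casein hydrolysate: 12.6 g/L × 1.898 L = 23.915 g
ferric citrate: 89 mg/L × 1.898 L = 168.922 mg

Tris base 4.954 g; casein hydrolysate 23.915 g; ferric citrate 168.922 mg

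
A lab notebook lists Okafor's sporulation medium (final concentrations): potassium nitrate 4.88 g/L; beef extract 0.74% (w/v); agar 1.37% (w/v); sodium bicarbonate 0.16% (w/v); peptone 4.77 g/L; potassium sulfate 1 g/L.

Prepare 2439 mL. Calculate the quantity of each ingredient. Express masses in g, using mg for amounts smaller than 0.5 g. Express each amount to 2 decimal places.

potassium nitrate 11.90 g; beef extract 18.05 g; agar 33.41 g; sodium bicarbonate 3.90 g; peptone 11.63 g; potassium sulfate 2.44 g

Target volume = 2439 mL = 2.439 L.
potassium nitrate: 4.88 g/L × 2.439 L = 11.90 g
beef extract: 0.74% w/v = 7.4 g/L → 7.4 × 2.439 L = 18.05 g
agar: 1.37% w/v = 13.7 g/L → 13.7 × 2.439 L = 33.41 g
sodium bicarbonate: 0.16% w/v = 1.6 g/L → 1.6 × 2.439 L = 3.90 g
peptone: 4.77 g/L × 2.439 L = 11.63 g
potassium sulfate: 1 g/L × 2.439 L = 2.44 g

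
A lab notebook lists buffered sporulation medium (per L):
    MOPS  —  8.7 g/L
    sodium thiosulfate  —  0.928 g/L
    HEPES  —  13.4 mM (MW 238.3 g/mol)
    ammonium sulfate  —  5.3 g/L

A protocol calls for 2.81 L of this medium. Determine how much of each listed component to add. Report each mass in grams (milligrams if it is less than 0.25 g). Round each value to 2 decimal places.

Scale factor relative to 1 L: 2.81.
MOPS: 8.7 g/L × 2.81 L = 24.45 g
sodium thiosulfate: 0.928 g/L × 2.81 L = 2.61 g
HEPES: 13.4 mmol/L × 238.3 g/mol × 2.81 L ÷ 1000 = 8.97 g
ammonium sulfate: 5.3 g/L × 2.81 L = 14.89 g

MOPS 24.45 g; sodium thiosulfate 2.61 g; HEPES 8.97 g; ammonium sulfate 14.89 g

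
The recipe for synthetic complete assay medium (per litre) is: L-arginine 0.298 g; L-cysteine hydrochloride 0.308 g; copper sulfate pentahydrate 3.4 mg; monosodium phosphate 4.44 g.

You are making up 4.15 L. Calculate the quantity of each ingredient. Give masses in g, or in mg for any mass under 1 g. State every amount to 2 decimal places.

L-arginine 1.24 g; L-cysteine hydrochloride 1.28 g; copper sulfate pentahydrate 14.11 mg; monosodium phosphate 18.43 g

Scale factor = 4150 mL / 1000 mL = 4.15.
L-arginine: 0.298 g × (4150 mL / 1000 mL) = 1.24 g
L-cysteine hydrochloride: 0.308 g × (4150 mL / 1000 mL) = 1.28 g
copper sulfate pentahydrate: 3.4 mg × (4150 mL / 1000 mL) = 14.11 mg
monosodium phosphate: 4.44 g × (4150 mL / 1000 mL) = 18.43 g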